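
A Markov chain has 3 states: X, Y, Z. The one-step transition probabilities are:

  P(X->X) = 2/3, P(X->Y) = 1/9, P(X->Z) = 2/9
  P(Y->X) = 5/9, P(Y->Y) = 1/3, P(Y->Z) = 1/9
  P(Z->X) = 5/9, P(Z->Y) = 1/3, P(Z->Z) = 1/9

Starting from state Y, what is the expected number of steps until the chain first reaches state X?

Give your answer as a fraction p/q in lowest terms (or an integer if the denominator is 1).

Let h_i = expected steps to first reach X from state i.
Boundary: h_X = 0.
First-step equations for the other states:
  h_Y = 1 + 5/9*h_X + 1/3*h_Y + 1/9*h_Z
  h_Z = 1 + 5/9*h_X + 1/3*h_Y + 1/9*h_Z

Substituting h_X = 0 and rearranging gives the linear system (I - Q) h = 1:
  [2/3, -1/9] . (h_Y, h_Z) = 1
  [-1/3, 8/9] . (h_Y, h_Z) = 1

Solving yields:
  h_Y = 9/5
  h_Z = 9/5

Starting state is Y, so the expected hitting time is h_Y = 9/5.

Answer: 9/5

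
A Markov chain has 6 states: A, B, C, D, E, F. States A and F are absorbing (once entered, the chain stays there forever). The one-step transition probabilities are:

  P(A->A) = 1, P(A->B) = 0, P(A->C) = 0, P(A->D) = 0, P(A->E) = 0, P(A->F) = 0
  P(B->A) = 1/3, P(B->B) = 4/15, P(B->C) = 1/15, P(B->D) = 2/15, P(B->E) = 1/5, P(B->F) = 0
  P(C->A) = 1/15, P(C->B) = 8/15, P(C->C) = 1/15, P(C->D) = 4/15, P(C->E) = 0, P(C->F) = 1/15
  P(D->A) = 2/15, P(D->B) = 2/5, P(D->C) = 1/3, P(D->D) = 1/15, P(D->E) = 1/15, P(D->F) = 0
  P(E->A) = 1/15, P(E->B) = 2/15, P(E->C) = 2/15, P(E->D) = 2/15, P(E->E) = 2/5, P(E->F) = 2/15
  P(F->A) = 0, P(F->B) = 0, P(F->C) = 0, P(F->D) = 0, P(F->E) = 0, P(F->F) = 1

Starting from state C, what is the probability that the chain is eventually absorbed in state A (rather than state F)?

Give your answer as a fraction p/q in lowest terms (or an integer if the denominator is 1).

Let a_i = P(absorbed in A | start in state i).
Boundary conditions: a_A = 1, a_F = 0.
For each transient state i, a_i = sum_j P(i->j) * a_j:
  a_B = 1/3*a_A + 4/15*a_B + 1/15*a_C + 2/15*a_D + 1/5*a_E + 0*a_F
  a_C = 1/15*a_A + 8/15*a_B + 1/15*a_C + 4/15*a_D + 0*a_E + 1/15*a_F
  a_D = 2/15*a_A + 2/5*a_B + 1/3*a_C + 1/15*a_D + 1/15*a_E + 0*a_F
  a_E = 1/15*a_A + 2/15*a_B + 2/15*a_C + 2/15*a_D + 2/5*a_E + 2/15*a_F

Substituting a_A = 1 and a_F = 0, rearrange to (I - Q) a = r where r[i] = P(i -> A):
  [11/15, -1/15, -2/15, -1/5] . (a_B, a_C, a_D, a_E) = 1/3
  [-8/15, 14/15, -4/15, 0] . (a_B, a_C, a_D, a_E) = 1/15
  [-2/5, -1/3, 14/15, -1/15] . (a_B, a_C, a_D, a_E) = 2/15
  [-2/15, -2/15, -2/15, 3/5] . (a_B, a_C, a_D, a_E) = 1/15

Solving yields:
  a_B = 2356/2719
  a_C = 2202/2719
  a_D = 9261/10876
  a_E = 3659/5438

Starting state is C, so the absorption probability is a_C = 2202/2719.

Answer: 2202/2719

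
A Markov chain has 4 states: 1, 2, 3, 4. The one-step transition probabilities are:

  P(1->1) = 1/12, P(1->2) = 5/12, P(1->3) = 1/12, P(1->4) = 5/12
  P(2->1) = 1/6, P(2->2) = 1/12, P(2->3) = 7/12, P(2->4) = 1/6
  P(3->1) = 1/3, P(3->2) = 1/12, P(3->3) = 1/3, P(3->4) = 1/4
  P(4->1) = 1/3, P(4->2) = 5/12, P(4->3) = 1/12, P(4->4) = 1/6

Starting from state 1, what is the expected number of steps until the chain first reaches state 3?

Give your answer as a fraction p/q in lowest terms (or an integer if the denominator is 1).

Let h_i = expected steps to first reach 3 from state i.
Boundary: h_3 = 0.
First-step equations for the other states:
  h_1 = 1 + 1/12*h_1 + 5/12*h_2 + 1/12*h_3 + 5/12*h_4
  h_2 = 1 + 1/6*h_1 + 1/12*h_2 + 7/12*h_3 + 1/6*h_4
  h_4 = 1 + 1/3*h_1 + 5/12*h_2 + 1/12*h_3 + 1/6*h_4

Substituting h_3 = 0 and rearranging gives the linear system (I - Q) h = 1:
  [11/12, -5/12, -5/12] . (h_1, h_2, h_4) = 1
  [-1/6, 11/12, -1/6] . (h_1, h_2, h_4) = 1
  [-1/3, -5/12, 5/6] . (h_1, h_2, h_4) = 1

Solving yields:
  h_1 = 96/23
  h_2 = 60/23
  h_4 = 96/23

Starting state is 1, so the expected hitting time is h_1 = 96/23.

Answer: 96/23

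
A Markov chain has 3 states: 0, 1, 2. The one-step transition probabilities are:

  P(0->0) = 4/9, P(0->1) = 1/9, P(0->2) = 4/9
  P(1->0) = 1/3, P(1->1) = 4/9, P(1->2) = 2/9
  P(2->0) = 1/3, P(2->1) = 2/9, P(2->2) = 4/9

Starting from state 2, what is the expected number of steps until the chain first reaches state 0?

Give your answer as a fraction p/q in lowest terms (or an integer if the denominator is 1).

Let h_i = expected steps to first reach 0 from state i.
Boundary: h_0 = 0.
First-step equations for the other states:
  h_1 = 1 + 1/3*h_0 + 4/9*h_1 + 2/9*h_2
  h_2 = 1 + 1/3*h_0 + 2/9*h_1 + 4/9*h_2

Substituting h_0 = 0 and rearranging gives the linear system (I - Q) h = 1:
  [5/9, -2/9] . (h_1, h_2) = 1
  [-2/9, 5/9] . (h_1, h_2) = 1

Solving yields:
  h_1 = 3
  h_2 = 3

Starting state is 2, so the expected hitting time is h_2 = 3.

Answer: 3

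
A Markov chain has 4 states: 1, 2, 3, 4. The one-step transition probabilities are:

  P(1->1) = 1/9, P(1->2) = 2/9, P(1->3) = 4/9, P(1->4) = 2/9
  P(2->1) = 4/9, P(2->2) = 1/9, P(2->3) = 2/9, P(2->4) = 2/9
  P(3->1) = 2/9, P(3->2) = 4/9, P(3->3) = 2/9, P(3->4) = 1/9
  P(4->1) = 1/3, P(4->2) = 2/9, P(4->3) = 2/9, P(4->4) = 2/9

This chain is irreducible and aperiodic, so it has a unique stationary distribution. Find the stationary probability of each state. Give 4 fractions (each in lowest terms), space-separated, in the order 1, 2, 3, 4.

The stationary distribution satisfies pi = pi * P, i.e.:
  pi_1 = 1/9*pi_1 + 4/9*pi_2 + 2/9*pi_3 + 1/3*pi_4
  pi_2 = 2/9*pi_1 + 1/9*pi_2 + 4/9*pi_3 + 2/9*pi_4
  pi_3 = 4/9*pi_1 + 2/9*pi_2 + 2/9*pi_3 + 2/9*pi_4
  pi_4 = 2/9*pi_1 + 2/9*pi_2 + 1/9*pi_3 + 2/9*pi_4
with normalization: pi_1 + pi_2 + pi_3 + pi_4 = 1.

Using the first 3 balance equations plus normalization, the linear system A*pi = b is:
  [-8/9, 4/9, 2/9, 1/3] . pi = 0
  [2/9, -8/9, 4/9, 2/9] . pi = 0
  [4/9, 2/9, -7/9, 2/9] . pi = 0
  [1, 1, 1, 1] . pi = 1

Solving yields:
  pi_1 = 136/503
  pi_2 = 129/503
  pi_3 = 142/503
  pi_4 = 96/503

Verification (pi * P):
  136/503*1/9 + 129/503*4/9 + 142/503*2/9 + 96/503*1/3 = 136/503 = pi_1  (ok)
  136/503*2/9 + 129/503*1/9 + 142/503*4/9 + 96/503*2/9 = 129/503 = pi_2  (ok)
  136/503*4/9 + 129/503*2/9 + 142/503*2/9 + 96/503*2/9 = 142/503 = pi_3  (ok)
  136/503*2/9 + 129/503*2/9 + 142/503*1/9 + 96/503*2/9 = 96/503 = pi_4  (ok)

Answer: 136/503 129/503 142/503 96/503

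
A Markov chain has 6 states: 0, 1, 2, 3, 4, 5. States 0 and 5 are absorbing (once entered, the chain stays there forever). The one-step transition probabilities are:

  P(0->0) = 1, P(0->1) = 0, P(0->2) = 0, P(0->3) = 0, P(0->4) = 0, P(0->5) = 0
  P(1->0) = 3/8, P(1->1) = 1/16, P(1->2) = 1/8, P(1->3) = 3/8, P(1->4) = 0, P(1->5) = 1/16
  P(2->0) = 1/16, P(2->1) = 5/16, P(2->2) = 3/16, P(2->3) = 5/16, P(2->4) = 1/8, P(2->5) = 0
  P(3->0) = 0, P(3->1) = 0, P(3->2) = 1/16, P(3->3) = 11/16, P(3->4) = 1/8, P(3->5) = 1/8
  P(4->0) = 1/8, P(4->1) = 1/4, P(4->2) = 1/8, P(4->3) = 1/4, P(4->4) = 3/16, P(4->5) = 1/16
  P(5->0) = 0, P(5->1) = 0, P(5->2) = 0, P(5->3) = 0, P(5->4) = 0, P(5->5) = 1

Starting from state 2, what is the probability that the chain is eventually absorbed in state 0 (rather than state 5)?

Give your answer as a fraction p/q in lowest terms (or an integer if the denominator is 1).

Let a_i = P(absorbed in 0 | start in state i).
Boundary conditions: a_0 = 1, a_5 = 0.
For each transient state i, a_i = sum_j P(i->j) * a_j:
  a_1 = 3/8*a_0 + 1/16*a_1 + 1/8*a_2 + 3/8*a_3 + 0*a_4 + 1/16*a_5
  a_2 = 1/16*a_0 + 5/16*a_1 + 3/16*a_2 + 5/16*a_3 + 1/8*a_4 + 0*a_5
  a_3 = 0*a_0 + 0*a_1 + 1/16*a_2 + 11/16*a_3 + 1/8*a_4 + 1/8*a_5
  a_4 = 1/8*a_0 + 1/4*a_1 + 1/8*a_2 + 1/4*a_3 + 3/16*a_4 + 1/16*a_5

Substituting a_0 = 1 and a_5 = 0, rearrange to (I - Q) a = r where r[i] = P(i -> 0):
  [15/16, -1/8, -3/8, 0] . (a_1, a_2, a_3, a_4) = 3/8
  [-5/16, 13/16, -5/16, -1/8] . (a_1, a_2, a_3, a_4) = 1/16
  [0, -1/16, 5/16, -1/8] . (a_1, a_2, a_3, a_4) = 0
  [-1/4, -1/8, -1/4, 13/16] . (a_1, a_2, a_3, a_4) = 1/8

Solving yields:
  a_1 = 1100/1877
  a_2 = 3717/7508
  a_3 = 2253/7508
  a_4 = 1887/3754

Starting state is 2, so the absorption probability is a_2 = 3717/7508.

Answer: 3717/7508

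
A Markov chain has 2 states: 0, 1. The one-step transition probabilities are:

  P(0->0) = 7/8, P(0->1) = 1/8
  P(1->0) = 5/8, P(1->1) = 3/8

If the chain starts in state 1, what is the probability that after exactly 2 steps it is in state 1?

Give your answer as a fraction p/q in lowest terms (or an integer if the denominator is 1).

Computing P^2 by repeated multiplication:
P^1 =
  0: [7/8, 1/8]
  1: [5/8, 3/8]
P^2 =
  0: [27/32, 5/32]
  1: [25/32, 7/32]

(P^2)[1 -> 1] = 7/32

Answer: 7/32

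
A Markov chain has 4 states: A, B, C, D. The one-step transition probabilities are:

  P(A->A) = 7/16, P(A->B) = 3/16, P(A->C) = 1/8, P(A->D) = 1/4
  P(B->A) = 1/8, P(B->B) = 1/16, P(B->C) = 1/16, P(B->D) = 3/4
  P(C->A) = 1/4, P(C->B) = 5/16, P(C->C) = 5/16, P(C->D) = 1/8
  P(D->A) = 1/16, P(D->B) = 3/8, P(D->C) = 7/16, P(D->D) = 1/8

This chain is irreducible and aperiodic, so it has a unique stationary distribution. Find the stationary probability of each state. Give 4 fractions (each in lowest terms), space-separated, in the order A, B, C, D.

Answer: 1/5 38/155 39/155 47/155

Derivation:
The stationary distribution satisfies pi = pi * P, i.e.:
  pi_A = 7/16*pi_A + 1/8*pi_B + 1/4*pi_C + 1/16*pi_D
  pi_B = 3/16*pi_A + 1/16*pi_B + 5/16*pi_C + 3/8*pi_D
  pi_C = 1/8*pi_A + 1/16*pi_B + 5/16*pi_C + 7/16*pi_D
  pi_D = 1/4*pi_A + 3/4*pi_B + 1/8*pi_C + 1/8*pi_D
with normalization: pi_A + pi_B + pi_C + pi_D = 1.

Using the first 3 balance equations plus normalization, the linear system A*pi = b is:
  [-9/16, 1/8, 1/4, 1/16] . pi = 0
  [3/16, -15/16, 5/16, 3/8] . pi = 0
  [1/8, 1/16, -11/16, 7/16] . pi = 0
  [1, 1, 1, 1] . pi = 1

Solving yields:
  pi_A = 1/5
  pi_B = 38/155
  pi_C = 39/155
  pi_D = 47/155

Verification (pi * P):
  1/5*7/16 + 38/155*1/8 + 39/155*1/4 + 47/155*1/16 = 1/5 = pi_A  (ok)
  1/5*3/16 + 38/155*1/16 + 39/155*5/16 + 47/155*3/8 = 38/155 = pi_B  (ok)
  1/5*1/8 + 38/155*1/16 + 39/155*5/16 + 47/155*7/16 = 39/155 = pi_C  (ok)
  1/5*1/4 + 38/155*3/4 + 39/155*1/8 + 47/155*1/8 = 47/155 = pi_D  (ok)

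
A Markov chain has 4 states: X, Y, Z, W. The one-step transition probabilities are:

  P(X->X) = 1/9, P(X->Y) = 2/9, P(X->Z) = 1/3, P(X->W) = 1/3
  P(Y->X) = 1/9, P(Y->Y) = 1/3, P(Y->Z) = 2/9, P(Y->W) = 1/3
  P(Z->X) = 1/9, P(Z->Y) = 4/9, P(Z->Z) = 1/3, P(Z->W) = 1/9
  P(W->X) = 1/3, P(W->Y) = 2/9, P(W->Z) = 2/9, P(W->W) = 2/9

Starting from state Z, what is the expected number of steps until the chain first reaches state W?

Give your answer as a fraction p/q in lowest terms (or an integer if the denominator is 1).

Answer: 405/89

Derivation:
Let h_i = expected steps to first reach W from state i.
Boundary: h_W = 0.
First-step equations for the other states:
  h_X = 1 + 1/9*h_X + 2/9*h_Y + 1/3*h_Z + 1/3*h_W
  h_Y = 1 + 1/9*h_X + 1/3*h_Y + 2/9*h_Z + 1/3*h_W
  h_Z = 1 + 1/9*h_X + 4/9*h_Y + 1/3*h_Z + 1/9*h_W

Substituting h_W = 0 and rearranging gives the linear system (I - Q) h = 1:
  [8/9, -2/9, -1/3] . (h_X, h_Y, h_Z) = 1
  [-1/9, 2/3, -2/9] . (h_X, h_Y, h_Z) = 1
  [-1/9, -4/9, 2/3] . (h_X, h_Y, h_Z) = 1

Solving yields:
  h_X = 333/89
  h_Y = 324/89
  h_Z = 405/89

Starting state is Z, so the expected hitting time is h_Z = 405/89.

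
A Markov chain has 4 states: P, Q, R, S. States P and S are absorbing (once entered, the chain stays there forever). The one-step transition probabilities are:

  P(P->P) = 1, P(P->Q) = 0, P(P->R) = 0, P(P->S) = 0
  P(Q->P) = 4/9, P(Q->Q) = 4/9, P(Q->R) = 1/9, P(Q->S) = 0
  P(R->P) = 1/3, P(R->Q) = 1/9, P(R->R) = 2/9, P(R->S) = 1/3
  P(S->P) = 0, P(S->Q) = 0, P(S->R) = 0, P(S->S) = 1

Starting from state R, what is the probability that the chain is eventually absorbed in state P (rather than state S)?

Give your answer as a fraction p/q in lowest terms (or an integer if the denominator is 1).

Let a_i = P(absorbed in P | start in state i).
Boundary conditions: a_P = 1, a_S = 0.
For each transient state i, a_i = sum_j P(i->j) * a_j:
  a_Q = 4/9*a_P + 4/9*a_Q + 1/9*a_R + 0*a_S
  a_R = 1/3*a_P + 1/9*a_Q + 2/9*a_R + 1/3*a_S

Substituting a_P = 1 and a_S = 0, rearrange to (I - Q) a = r where r[i] = P(i -> P):
  [5/9, -1/9] . (a_Q, a_R) = 4/9
  [-1/9, 7/9] . (a_Q, a_R) = 1/3

Solving yields:
  a_Q = 31/34
  a_R = 19/34

Starting state is R, so the absorption probability is a_R = 19/34.

Answer: 19/34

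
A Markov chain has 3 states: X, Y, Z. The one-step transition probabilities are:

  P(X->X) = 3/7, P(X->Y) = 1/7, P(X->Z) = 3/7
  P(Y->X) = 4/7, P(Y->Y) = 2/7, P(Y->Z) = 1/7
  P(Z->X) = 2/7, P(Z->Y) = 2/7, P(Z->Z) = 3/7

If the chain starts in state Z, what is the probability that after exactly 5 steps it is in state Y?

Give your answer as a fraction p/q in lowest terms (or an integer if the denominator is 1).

Computing P^5 by repeated multiplication:
P^1 =
  X: [3/7, 1/7, 3/7]
  Y: [4/7, 2/7, 1/7]
  Z: [2/7, 2/7, 3/7]
P^2 =
  X: [19/49, 11/49, 19/49]
  Y: [22/49, 10/49, 17/49]
  Z: [20/49, 12/49, 17/49]
P^3 =
  X: [139/343, 79/343, 125/343]
  Y: [20/49, 76/343, 127/343]
  Z: [142/343, 78/343, 123/343]
P^4 =
  X: [983/2401, 547/2401, 871/2401]
  Y: [978/2401, 78/343, 877/2401]
  Z: [984/2401, 544/2401, 873/2401]
P^5 =
  X: [6879/16807, 3819/16807, 6109/16807]
  Y: [6872/16807, 3824/16807, 873/2401]
  Z: [982/2401, 3818/16807, 6115/16807]

(P^5)[Z -> Y] = 3818/16807

Answer: 3818/16807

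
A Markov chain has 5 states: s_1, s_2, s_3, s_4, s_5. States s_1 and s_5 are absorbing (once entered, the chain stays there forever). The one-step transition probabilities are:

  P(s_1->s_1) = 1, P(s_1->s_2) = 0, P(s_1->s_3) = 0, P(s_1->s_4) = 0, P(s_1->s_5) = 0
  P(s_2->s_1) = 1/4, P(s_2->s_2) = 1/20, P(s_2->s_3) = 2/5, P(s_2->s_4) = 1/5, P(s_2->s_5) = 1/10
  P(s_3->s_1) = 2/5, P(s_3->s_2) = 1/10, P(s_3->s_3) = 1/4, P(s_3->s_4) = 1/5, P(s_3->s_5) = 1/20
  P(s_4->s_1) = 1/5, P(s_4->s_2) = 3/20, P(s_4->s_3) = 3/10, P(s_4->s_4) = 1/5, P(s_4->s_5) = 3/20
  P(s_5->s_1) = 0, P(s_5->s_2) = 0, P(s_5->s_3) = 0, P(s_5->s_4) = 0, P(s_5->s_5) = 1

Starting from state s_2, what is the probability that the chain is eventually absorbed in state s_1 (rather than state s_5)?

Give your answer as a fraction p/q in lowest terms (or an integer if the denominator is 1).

Answer: 666/881

Derivation:
Let a_i = P(absorbed in s_1 | start in state i).
Boundary conditions: a_s_1 = 1, a_s_5 = 0.
For each transient state i, a_i = sum_j P(i->j) * a_j:
  a_s_2 = 1/4*a_s_1 + 1/20*a_s_2 + 2/5*a_s_3 + 1/5*a_s_4 + 1/10*a_s_5
  a_s_3 = 2/5*a_s_1 + 1/10*a_s_2 + 1/4*a_s_3 + 1/5*a_s_4 + 1/20*a_s_5
  a_s_4 = 1/5*a_s_1 + 3/20*a_s_2 + 3/10*a_s_3 + 1/5*a_s_4 + 3/20*a_s_5

Substituting a_s_1 = 1 and a_s_5 = 0, rearrange to (I - Q) a = r where r[i] = P(i -> s_1):
  [19/20, -2/5, -1/5] . (a_s_2, a_s_3, a_s_4) = 1/4
  [-1/10, 3/4, -1/5] . (a_s_2, a_s_3, a_s_4) = 2/5
  [-3/20, -3/10, 4/5] . (a_s_2, a_s_3, a_s_4) = 1/5

Solving yields:
  a_s_2 = 666/881
  a_s_3 = 723/881
  a_s_4 = 2465/3524

Starting state is s_2, so the absorption probability is a_s_2 = 666/881.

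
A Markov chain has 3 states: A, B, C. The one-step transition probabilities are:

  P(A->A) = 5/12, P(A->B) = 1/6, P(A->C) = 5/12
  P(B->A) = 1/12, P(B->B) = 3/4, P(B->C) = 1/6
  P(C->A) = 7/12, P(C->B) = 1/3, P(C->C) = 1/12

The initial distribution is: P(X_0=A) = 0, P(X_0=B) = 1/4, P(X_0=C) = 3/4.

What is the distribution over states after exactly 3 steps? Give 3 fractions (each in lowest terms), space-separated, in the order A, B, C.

Answer: 1091/3456 1079/2304 1493/6912

Derivation:
Propagating the distribution step by step (d_{t+1} = d_t * P):
d_0 = (A=0, B=1/4, C=3/4)
  d_1[A] = 0*5/12 + 1/4*1/12 + 3/4*7/12 = 11/24
  d_1[B] = 0*1/6 + 1/4*3/4 + 3/4*1/3 = 7/16
  d_1[C] = 0*5/12 + 1/4*1/6 + 3/4*1/12 = 5/48
d_1 = (A=11/24, B=7/16, C=5/48)
  d_2[A] = 11/24*5/12 + 7/16*1/12 + 5/48*7/12 = 83/288
  d_2[B] = 11/24*1/6 + 7/16*3/4 + 5/48*1/3 = 253/576
  d_2[C] = 11/24*5/12 + 7/16*1/6 + 5/48*1/12 = 157/576
d_2 = (A=83/288, B=253/576, C=157/576)
  d_3[A] = 83/288*5/12 + 253/576*1/12 + 157/576*7/12 = 1091/3456
  d_3[B] = 83/288*1/6 + 253/576*3/4 + 157/576*1/3 = 1079/2304
  d_3[C] = 83/288*5/12 + 253/576*1/6 + 157/576*1/12 = 1493/6912
d_3 = (A=1091/3456, B=1079/2304, C=1493/6912)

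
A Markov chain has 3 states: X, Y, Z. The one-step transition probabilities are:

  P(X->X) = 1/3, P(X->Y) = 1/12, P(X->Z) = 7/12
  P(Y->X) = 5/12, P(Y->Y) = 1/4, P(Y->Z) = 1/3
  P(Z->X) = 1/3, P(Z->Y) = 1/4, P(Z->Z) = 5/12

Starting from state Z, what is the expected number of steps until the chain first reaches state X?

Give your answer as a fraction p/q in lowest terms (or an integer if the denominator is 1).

Let h_i = expected steps to first reach X from state i.
Boundary: h_X = 0.
First-step equations for the other states:
  h_Y = 1 + 5/12*h_X + 1/4*h_Y + 1/3*h_Z
  h_Z = 1 + 1/3*h_X + 1/4*h_Y + 5/12*h_Z

Substituting h_X = 0 and rearranging gives the linear system (I - Q) h = 1:
  [3/4, -1/3] . (h_Y, h_Z) = 1
  [-1/4, 7/12] . (h_Y, h_Z) = 1

Solving yields:
  h_Y = 44/17
  h_Z = 48/17

Starting state is Z, so the expected hitting time is h_Z = 48/17.

Answer: 48/17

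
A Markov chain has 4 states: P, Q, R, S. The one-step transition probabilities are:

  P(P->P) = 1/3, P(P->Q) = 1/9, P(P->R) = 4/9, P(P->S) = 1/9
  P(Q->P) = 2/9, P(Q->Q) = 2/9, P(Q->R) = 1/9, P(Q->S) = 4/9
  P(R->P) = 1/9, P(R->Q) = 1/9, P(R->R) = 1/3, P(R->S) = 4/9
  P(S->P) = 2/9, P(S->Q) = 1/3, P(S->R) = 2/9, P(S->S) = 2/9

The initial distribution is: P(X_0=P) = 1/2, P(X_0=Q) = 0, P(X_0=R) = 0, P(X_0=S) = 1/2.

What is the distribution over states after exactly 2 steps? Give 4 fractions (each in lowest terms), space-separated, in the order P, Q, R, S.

Propagating the distribution step by step (d_{t+1} = d_t * P):
d_0 = (P=1/2, Q=0, R=0, S=1/2)
  d_1[P] = 1/2*1/3 + 0*2/9 + 0*1/9 + 1/2*2/9 = 5/18
  d_1[Q] = 1/2*1/9 + 0*2/9 + 0*1/9 + 1/2*1/3 = 2/9
  d_1[R] = 1/2*4/9 + 0*1/9 + 0*1/3 + 1/2*2/9 = 1/3
  d_1[S] = 1/2*1/9 + 0*4/9 + 0*4/9 + 1/2*2/9 = 1/6
d_1 = (P=5/18, Q=2/9, R=1/3, S=1/6)
  d_2[P] = 5/18*1/3 + 2/9*2/9 + 1/3*1/9 + 1/6*2/9 = 35/162
  d_2[Q] = 5/18*1/9 + 2/9*2/9 + 1/3*1/9 + 1/6*1/3 = 14/81
  d_2[R] = 5/18*4/9 + 2/9*1/9 + 1/3*1/3 + 1/6*2/9 = 8/27
  d_2[S] = 5/18*1/9 + 2/9*4/9 + 1/3*4/9 + 1/6*2/9 = 17/54
d_2 = (P=35/162, Q=14/81, R=8/27, S=17/54)

Answer: 35/162 14/81 8/27 17/54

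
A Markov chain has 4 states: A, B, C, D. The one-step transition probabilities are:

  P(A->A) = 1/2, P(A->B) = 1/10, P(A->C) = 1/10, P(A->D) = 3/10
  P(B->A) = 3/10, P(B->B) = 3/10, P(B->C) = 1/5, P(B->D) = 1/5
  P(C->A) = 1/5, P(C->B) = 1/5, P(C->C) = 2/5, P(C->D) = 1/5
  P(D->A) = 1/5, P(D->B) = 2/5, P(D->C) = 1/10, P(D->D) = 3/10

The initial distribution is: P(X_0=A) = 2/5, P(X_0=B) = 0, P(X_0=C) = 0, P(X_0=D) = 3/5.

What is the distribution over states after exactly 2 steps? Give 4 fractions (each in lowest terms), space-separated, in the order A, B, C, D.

Answer: 81/250 32/125 79/500 131/500

Derivation:
Propagating the distribution step by step (d_{t+1} = d_t * P):
d_0 = (A=2/5, B=0, C=0, D=3/5)
  d_1[A] = 2/5*1/2 + 0*3/10 + 0*1/5 + 3/5*1/5 = 8/25
  d_1[B] = 2/5*1/10 + 0*3/10 + 0*1/5 + 3/5*2/5 = 7/25
  d_1[C] = 2/5*1/10 + 0*1/5 + 0*2/5 + 3/5*1/10 = 1/10
  d_1[D] = 2/5*3/10 + 0*1/5 + 0*1/5 + 3/5*3/10 = 3/10
d_1 = (A=8/25, B=7/25, C=1/10, D=3/10)
  d_2[A] = 8/25*1/2 + 7/25*3/10 + 1/10*1/5 + 3/10*1/5 = 81/250
  d_2[B] = 8/25*1/10 + 7/25*3/10 + 1/10*1/5 + 3/10*2/5 = 32/125
  d_2[C] = 8/25*1/10 + 7/25*1/5 + 1/10*2/5 + 3/10*1/10 = 79/500
  d_2[D] = 8/25*3/10 + 7/25*1/5 + 1/10*1/5 + 3/10*3/10 = 131/500
d_2 = (A=81/250, B=32/125, C=79/500, D=131/500)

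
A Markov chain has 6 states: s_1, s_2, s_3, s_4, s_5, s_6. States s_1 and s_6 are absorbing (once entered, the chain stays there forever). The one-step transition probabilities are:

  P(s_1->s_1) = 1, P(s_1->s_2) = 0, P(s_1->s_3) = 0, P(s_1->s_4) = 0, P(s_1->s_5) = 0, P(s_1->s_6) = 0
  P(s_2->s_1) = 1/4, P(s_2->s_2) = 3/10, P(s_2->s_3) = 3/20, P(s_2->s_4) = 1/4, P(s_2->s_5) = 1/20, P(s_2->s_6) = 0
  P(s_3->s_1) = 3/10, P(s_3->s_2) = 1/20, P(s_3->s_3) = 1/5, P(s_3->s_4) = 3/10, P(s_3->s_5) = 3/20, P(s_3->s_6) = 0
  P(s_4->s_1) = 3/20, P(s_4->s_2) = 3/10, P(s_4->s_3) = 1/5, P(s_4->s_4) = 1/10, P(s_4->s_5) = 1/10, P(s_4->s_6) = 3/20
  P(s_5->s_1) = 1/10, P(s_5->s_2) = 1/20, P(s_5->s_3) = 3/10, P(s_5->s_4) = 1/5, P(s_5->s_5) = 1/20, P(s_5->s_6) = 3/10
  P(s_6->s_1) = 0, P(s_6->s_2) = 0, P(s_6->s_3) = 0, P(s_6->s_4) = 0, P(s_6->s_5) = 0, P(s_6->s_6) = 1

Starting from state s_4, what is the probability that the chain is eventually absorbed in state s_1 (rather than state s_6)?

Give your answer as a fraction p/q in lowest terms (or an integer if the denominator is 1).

Answer: 8047/12130

Derivation:
Let a_i = P(absorbed in s_1 | start in state i).
Boundary conditions: a_s_1 = 1, a_s_6 = 0.
For each transient state i, a_i = sum_j P(i->j) * a_j:
  a_s_2 = 1/4*a_s_1 + 3/10*a_s_2 + 3/20*a_s_3 + 1/4*a_s_4 + 1/20*a_s_5 + 0*a_s_6
  a_s_3 = 3/10*a_s_1 + 1/20*a_s_2 + 1/5*a_s_3 + 3/10*a_s_4 + 3/20*a_s_5 + 0*a_s_6
  a_s_4 = 3/20*a_s_1 + 3/10*a_s_2 + 1/5*a_s_3 + 1/10*a_s_4 + 1/10*a_s_5 + 3/20*a_s_6
  a_s_5 = 1/10*a_s_1 + 1/20*a_s_2 + 3/10*a_s_3 + 1/5*a_s_4 + 1/20*a_s_5 + 3/10*a_s_6

Substituting a_s_1 = 1 and a_s_6 = 0, rearrange to (I - Q) a = r where r[i] = P(i -> s_1):
  [7/10, -3/20, -1/4, -1/20] . (a_s_2, a_s_3, a_s_4, a_s_5) = 1/4
  [-1/20, 4/5, -3/10, -3/20] . (a_s_2, a_s_3, a_s_4, a_s_5) = 3/10
  [-3/10, -1/5, 9/10, -1/10] . (a_s_2, a_s_3, a_s_4, a_s_5) = 3/20
  [-1/20, -3/10, -1/5, 19/20] . (a_s_2, a_s_3, a_s_4, a_s_5) = 1/10

Solving yields:
  a_s_2 = 4838/6065
  a_s_3 = 9379/12130
  a_s_4 = 8047/12130
  a_s_5 = 3221/6065

Starting state is s_4, so the absorption probability is a_s_4 = 8047/12130.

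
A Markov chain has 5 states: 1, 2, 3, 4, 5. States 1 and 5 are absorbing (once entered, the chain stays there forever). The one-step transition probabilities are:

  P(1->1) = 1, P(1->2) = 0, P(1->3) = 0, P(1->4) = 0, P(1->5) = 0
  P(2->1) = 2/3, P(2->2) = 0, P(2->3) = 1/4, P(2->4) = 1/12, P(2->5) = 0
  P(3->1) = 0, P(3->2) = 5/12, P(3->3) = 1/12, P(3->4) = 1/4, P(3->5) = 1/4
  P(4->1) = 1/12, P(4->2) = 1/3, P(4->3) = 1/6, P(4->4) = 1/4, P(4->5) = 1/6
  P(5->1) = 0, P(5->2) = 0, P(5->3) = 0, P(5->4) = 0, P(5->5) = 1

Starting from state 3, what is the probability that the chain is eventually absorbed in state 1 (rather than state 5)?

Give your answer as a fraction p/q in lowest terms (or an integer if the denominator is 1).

Let a_i = P(absorbed in 1 | start in state i).
Boundary conditions: a_1 = 1, a_5 = 0.
For each transient state i, a_i = sum_j P(i->j) * a_j:
  a_2 = 2/3*a_1 + 0*a_2 + 1/4*a_3 + 1/12*a_4 + 0*a_5
  a_3 = 0*a_1 + 5/12*a_2 + 1/12*a_3 + 1/4*a_4 + 1/4*a_5
  a_4 = 1/12*a_1 + 1/3*a_2 + 1/6*a_3 + 1/4*a_4 + 1/6*a_5

Substituting a_1 = 1 and a_5 = 0, rearrange to (I - Q) a = r where r[i] = P(i -> 1):
  [1, -1/4, -1/12] . (a_2, a_3, a_4) = 2/3
  [-5/12, 11/12, -1/4] . (a_2, a_3, a_4) = 0
  [-1/3, -1/6, 3/4] . (a_2, a_3, a_4) = 1/12

Solving yields:
  a_2 = 764/891
  a_3 = 497/891
  a_4 = 61/99

Starting state is 3, so the absorption probability is a_3 = 497/891.

Answer: 497/891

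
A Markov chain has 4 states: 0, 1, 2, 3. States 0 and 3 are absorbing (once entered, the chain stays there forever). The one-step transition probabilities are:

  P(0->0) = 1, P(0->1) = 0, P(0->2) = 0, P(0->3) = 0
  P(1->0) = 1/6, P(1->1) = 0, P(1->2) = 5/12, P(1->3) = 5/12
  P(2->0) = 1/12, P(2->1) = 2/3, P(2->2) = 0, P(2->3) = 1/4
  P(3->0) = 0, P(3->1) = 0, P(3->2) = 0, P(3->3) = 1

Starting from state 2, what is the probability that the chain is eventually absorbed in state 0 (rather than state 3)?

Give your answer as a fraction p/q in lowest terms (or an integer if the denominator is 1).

Answer: 7/26

Derivation:
Let a_i = P(absorbed in 0 | start in state i).
Boundary conditions: a_0 = 1, a_3 = 0.
For each transient state i, a_i = sum_j P(i->j) * a_j:
  a_1 = 1/6*a_0 + 0*a_1 + 5/12*a_2 + 5/12*a_3
  a_2 = 1/12*a_0 + 2/3*a_1 + 0*a_2 + 1/4*a_3

Substituting a_0 = 1 and a_3 = 0, rearrange to (I - Q) a = r where r[i] = P(i -> 0):
  [1, -5/12] . (a_1, a_2) = 1/6
  [-2/3, 1] . (a_1, a_2) = 1/12

Solving yields:
  a_1 = 29/104
  a_2 = 7/26

Starting state is 2, so the absorption probability is a_2 = 7/26.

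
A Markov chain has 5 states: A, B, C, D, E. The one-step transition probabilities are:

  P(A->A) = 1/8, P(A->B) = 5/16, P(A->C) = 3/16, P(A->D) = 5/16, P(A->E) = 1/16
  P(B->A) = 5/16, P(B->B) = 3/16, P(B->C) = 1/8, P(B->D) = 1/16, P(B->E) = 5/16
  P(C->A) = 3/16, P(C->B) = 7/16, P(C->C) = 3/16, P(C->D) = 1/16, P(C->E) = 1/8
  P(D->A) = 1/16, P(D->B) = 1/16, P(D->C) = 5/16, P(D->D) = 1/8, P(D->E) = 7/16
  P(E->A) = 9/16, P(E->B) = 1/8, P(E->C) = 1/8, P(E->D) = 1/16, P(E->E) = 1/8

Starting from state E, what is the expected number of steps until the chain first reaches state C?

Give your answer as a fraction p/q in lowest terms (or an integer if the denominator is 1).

Answer: 46552/8011

Derivation:
Let h_i = expected steps to first reach C from state i.
Boundary: h_C = 0.
First-step equations for the other states:
  h_A = 1 + 1/8*h_A + 5/16*h_B + 3/16*h_C + 5/16*h_D + 1/16*h_E
  h_B = 1 + 5/16*h_A + 3/16*h_B + 1/8*h_C + 1/16*h_D + 5/16*h_E
  h_D = 1 + 1/16*h_A + 1/16*h_B + 5/16*h_C + 1/8*h_D + 7/16*h_E
  h_E = 1 + 9/16*h_A + 1/8*h_B + 1/8*h_C + 1/16*h_D + 1/8*h_E

Substituting h_C = 0 and rearranging gives the linear system (I - Q) h = 1:
  [7/8, -5/16, -5/16, -1/16] . (h_A, h_B, h_D, h_E) = 1
  [-5/16, 13/16, -1/16, -5/16] . (h_A, h_B, h_D, h_E) = 1
  [-1/16, -1/16, 7/8, -7/16] . (h_A, h_B, h_D, h_E) = 1
  [-9/16, -1/8, -1/16, 7/8] . (h_A, h_B, h_D, h_E) = 1

Solving yields:
  h_A = 43312/8011
  h_B = 47416/8011
  h_D = 38912/8011
  h_E = 46552/8011

Starting state is E, so the expected hitting time is h_E = 46552/8011.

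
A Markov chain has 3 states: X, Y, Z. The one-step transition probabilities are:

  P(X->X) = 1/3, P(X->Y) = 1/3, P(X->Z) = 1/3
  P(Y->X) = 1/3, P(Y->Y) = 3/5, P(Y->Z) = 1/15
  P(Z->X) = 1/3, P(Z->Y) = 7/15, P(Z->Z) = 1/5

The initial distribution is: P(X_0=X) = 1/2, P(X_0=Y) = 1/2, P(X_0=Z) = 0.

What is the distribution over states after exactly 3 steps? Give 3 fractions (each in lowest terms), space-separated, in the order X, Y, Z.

Propagating the distribution step by step (d_{t+1} = d_t * P):
d_0 = (X=1/2, Y=1/2, Z=0)
  d_1[X] = 1/2*1/3 + 1/2*1/3 + 0*1/3 = 1/3
  d_1[Y] = 1/2*1/3 + 1/2*3/5 + 0*7/15 = 7/15
  d_1[Z] = 1/2*1/3 + 1/2*1/15 + 0*1/5 = 1/5
d_1 = (X=1/3, Y=7/15, Z=1/5)
  d_2[X] = 1/3*1/3 + 7/15*1/3 + 1/5*1/3 = 1/3
  d_2[Y] = 1/3*1/3 + 7/15*3/5 + 1/5*7/15 = 109/225
  d_2[Z] = 1/3*1/3 + 7/15*1/15 + 1/5*1/5 = 41/225
d_2 = (X=1/3, Y=109/225, Z=41/225)
  d_3[X] = 1/3*1/3 + 109/225*1/3 + 41/225*1/3 = 1/3
  d_3[Y] = 1/3*1/3 + 109/225*3/5 + 41/225*7/15 = 1643/3375
  d_3[Z] = 1/3*1/3 + 109/225*1/15 + 41/225*1/5 = 607/3375
d_3 = (X=1/3, Y=1643/3375, Z=607/3375)

Answer: 1/3 1643/3375 607/3375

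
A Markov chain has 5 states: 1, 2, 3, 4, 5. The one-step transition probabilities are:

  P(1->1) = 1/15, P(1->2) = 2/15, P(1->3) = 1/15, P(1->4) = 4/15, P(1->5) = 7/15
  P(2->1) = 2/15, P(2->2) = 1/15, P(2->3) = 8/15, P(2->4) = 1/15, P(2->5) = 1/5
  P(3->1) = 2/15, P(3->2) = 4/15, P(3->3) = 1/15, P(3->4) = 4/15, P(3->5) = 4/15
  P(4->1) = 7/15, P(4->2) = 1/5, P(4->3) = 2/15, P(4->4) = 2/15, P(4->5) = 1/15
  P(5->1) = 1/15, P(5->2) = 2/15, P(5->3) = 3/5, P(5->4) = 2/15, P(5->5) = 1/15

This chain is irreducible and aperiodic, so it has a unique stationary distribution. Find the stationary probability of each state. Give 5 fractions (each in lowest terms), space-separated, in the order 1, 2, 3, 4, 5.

The stationary distribution satisfies pi = pi * P, i.e.:
  pi_1 = 1/15*pi_1 + 2/15*pi_2 + 2/15*pi_3 + 7/15*pi_4 + 1/15*pi_5
  pi_2 = 2/15*pi_1 + 1/15*pi_2 + 4/15*pi_3 + 1/5*pi_4 + 2/15*pi_5
  pi_3 = 1/15*pi_1 + 8/15*pi_2 + 1/15*pi_3 + 2/15*pi_4 + 3/5*pi_5
  pi_4 = 4/15*pi_1 + 1/15*pi_2 + 4/15*pi_3 + 2/15*pi_4 + 2/15*pi_5
  pi_5 = 7/15*pi_1 + 1/5*pi_2 + 4/15*pi_3 + 1/15*pi_4 + 1/15*pi_5
with normalization: pi_1 + pi_2 + pi_3 + pi_4 + pi_5 = 1.

Using the first 4 balance equations plus normalization, the linear system A*pi = b is:
  [-14/15, 2/15, 2/15, 7/15, 1/15] . pi = 0
  [2/15, -14/15, 4/15, 1/5, 2/15] . pi = 0
  [1/15, 8/15, -14/15, 2/15, 3/5] . pi = 0
  [4/15, 1/15, 4/15, -13/15, 2/15] . pi = 0
  [1, 1, 1, 1, 1] . pi = 1

Solving yields:
  pi_1 = 14496/86167
  pi_2 = 14656/86167
  pi_3 = 23305/86167
  pi_4 = 15552/86167
  pi_5 = 18158/86167

Verification (pi * P):
  14496/86167*1/15 + 14656/86167*2/15 + 23305/86167*2/15 + 15552/86167*7/15 + 18158/86167*1/15 = 14496/86167 = pi_1  (ok)
  14496/86167*2/15 + 14656/86167*1/15 + 23305/86167*4/15 + 15552/86167*1/5 + 18158/86167*2/15 = 14656/86167 = pi_2  (ok)
  14496/86167*1/15 + 14656/86167*8/15 + 23305/86167*1/15 + 15552/86167*2/15 + 18158/86167*3/5 = 23305/86167 = pi_3  (ok)
  14496/86167*4/15 + 14656/86167*1/15 + 23305/86167*4/15 + 15552/86167*2/15 + 18158/86167*2/15 = 15552/86167 = pi_4  (ok)
  14496/86167*7/15 + 14656/86167*1/5 + 23305/86167*4/15 + 15552/86167*1/15 + 18158/86167*1/15 = 18158/86167 = pi_5  (ok)

Answer: 14496/86167 14656/86167 23305/86167 15552/86167 18158/86167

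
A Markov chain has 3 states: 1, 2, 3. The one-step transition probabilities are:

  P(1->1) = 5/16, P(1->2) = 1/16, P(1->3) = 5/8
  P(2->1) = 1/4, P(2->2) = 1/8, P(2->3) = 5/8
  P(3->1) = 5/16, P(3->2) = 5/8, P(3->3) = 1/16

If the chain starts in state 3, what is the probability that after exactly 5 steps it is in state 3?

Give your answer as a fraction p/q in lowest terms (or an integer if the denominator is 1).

Answer: 384001/1048576

Derivation:
Computing P^5 by repeated multiplication:
P^1 =
  1: [5/16, 1/16, 5/8]
  2: [1/4, 1/8, 5/8]
  3: [5/16, 5/8, 1/16]
P^2 =
  1: [79/256, 107/256, 35/128]
  2: [39/128, 27/64, 35/128]
  3: [35/128, 35/256, 151/256]
P^3 =
  1: [1173/4096, 993/4096, 965/2048]
  2: [293/1024, 497/2048, 965/2048]
  3: [1245/4096, 825/2048, 1201/4096]
P^4 =
  1: [19487/65536, 22459/65536, 11795/32768]
  2: [9743/32768, 5615/16384, 11795/32768]
  3: [9415/32768, 16555/65536, 30151/65536]
P^5 =
  1: [305221/1048576, 300305/1048576, 221525/524288]
  2: [76305/262144, 150153/524288, 221525/524288]
  3: [311125/1048576, 176725/524288, 384001/1048576]

(P^5)[3 -> 3] = 384001/1048576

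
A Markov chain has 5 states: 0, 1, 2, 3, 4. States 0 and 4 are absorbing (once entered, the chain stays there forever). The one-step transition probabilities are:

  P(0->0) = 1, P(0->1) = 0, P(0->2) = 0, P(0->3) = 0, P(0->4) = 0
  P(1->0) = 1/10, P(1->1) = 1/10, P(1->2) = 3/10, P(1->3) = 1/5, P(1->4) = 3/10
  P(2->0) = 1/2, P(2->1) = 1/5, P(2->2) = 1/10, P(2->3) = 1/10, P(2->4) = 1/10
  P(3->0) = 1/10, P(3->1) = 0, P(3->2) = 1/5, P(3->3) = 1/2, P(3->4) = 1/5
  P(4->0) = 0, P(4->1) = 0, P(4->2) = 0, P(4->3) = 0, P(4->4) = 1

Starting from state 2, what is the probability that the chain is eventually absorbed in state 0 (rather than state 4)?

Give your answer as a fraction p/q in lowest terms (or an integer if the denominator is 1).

Let a_i = P(absorbed in 0 | start in state i).
Boundary conditions: a_0 = 1, a_4 = 0.
For each transient state i, a_i = sum_j P(i->j) * a_j:
  a_1 = 1/10*a_0 + 1/10*a_1 + 3/10*a_2 + 1/5*a_3 + 3/10*a_4
  a_2 = 1/2*a_0 + 1/5*a_1 + 1/10*a_2 + 1/10*a_3 + 1/10*a_4
  a_3 = 1/10*a_0 + 0*a_1 + 1/5*a_2 + 1/2*a_3 + 1/5*a_4

Substituting a_0 = 1 and a_4 = 0, rearrange to (I - Q) a = r where r[i] = P(i -> 0):
  [9/10, -3/10, -1/5] . (a_1, a_2, a_3) = 1/10
  [-1/5, 9/10, -1/10] . (a_1, a_2, a_3) = 1/2
  [0, -1/5, 1/2] . (a_1, a_2, a_3) = 1/10

Solving yields:
  a_1 = 159/349
  a_2 = 248/349
  a_3 = 169/349

Starting state is 2, so the absorption probability is a_2 = 248/349.

Answer: 248/349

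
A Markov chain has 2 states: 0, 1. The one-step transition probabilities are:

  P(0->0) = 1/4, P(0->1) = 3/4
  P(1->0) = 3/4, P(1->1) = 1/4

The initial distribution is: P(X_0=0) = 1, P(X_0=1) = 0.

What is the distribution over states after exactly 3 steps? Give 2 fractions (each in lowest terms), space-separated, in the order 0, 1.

Propagating the distribution step by step (d_{t+1} = d_t * P):
d_0 = (0=1, 1=0)
  d_1[0] = 1*1/4 + 0*3/4 = 1/4
  d_1[1] = 1*3/4 + 0*1/4 = 3/4
d_1 = (0=1/4, 1=3/4)
  d_2[0] = 1/4*1/4 + 3/4*3/4 = 5/8
  d_2[1] = 1/4*3/4 + 3/4*1/4 = 3/8
d_2 = (0=5/8, 1=3/8)
  d_3[0] = 5/8*1/4 + 3/8*3/4 = 7/16
  d_3[1] = 5/8*3/4 + 3/8*1/4 = 9/16
d_3 = (0=7/16, 1=9/16)

Answer: 7/16 9/16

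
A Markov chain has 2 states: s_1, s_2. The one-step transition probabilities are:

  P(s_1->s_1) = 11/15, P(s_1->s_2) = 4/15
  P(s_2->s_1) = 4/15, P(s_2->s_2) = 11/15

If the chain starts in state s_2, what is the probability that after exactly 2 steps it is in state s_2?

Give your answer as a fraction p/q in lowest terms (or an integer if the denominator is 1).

Computing P^2 by repeated multiplication:
P^1 =
  s_1: [11/15, 4/15]
  s_2: [4/15, 11/15]
P^2 =
  s_1: [137/225, 88/225]
  s_2: [88/225, 137/225]

(P^2)[s_2 -> s_2] = 137/225

Answer: 137/225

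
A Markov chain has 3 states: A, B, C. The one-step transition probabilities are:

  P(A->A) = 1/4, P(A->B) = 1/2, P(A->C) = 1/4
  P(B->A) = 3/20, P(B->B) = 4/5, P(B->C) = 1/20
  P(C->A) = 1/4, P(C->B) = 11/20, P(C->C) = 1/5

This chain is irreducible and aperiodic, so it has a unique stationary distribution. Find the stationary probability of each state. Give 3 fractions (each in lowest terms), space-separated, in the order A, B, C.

Answer: 53/298 215/298 15/149

Derivation:
The stationary distribution satisfies pi = pi * P, i.e.:
  pi_A = 1/4*pi_A + 3/20*pi_B + 1/4*pi_C
  pi_B = 1/2*pi_A + 4/5*pi_B + 11/20*pi_C
  pi_C = 1/4*pi_A + 1/20*pi_B + 1/5*pi_C
with normalization: pi_A + pi_B + pi_C = 1.

Using the first 2 balance equations plus normalization, the linear system A*pi = b is:
  [-3/4, 3/20, 1/4] . pi = 0
  [1/2, -1/5, 11/20] . pi = 0
  [1, 1, 1] . pi = 1

Solving yields:
  pi_A = 53/298
  pi_B = 215/298
  pi_C = 15/149

Verification (pi * P):
  53/298*1/4 + 215/298*3/20 + 15/149*1/4 = 53/298 = pi_A  (ok)
  53/298*1/2 + 215/298*4/5 + 15/149*11/20 = 215/298 = pi_B  (ok)
  53/298*1/4 + 215/298*1/20 + 15/149*1/5 = 15/149 = pi_C  (ok)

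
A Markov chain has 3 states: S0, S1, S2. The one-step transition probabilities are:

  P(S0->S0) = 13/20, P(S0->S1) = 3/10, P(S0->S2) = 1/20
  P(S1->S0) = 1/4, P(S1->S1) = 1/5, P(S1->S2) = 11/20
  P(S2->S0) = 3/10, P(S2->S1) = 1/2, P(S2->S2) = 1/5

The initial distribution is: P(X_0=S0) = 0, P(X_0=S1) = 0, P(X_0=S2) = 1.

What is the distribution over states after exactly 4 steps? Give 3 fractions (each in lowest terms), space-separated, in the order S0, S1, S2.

Propagating the distribution step by step (d_{t+1} = d_t * P):
d_0 = (S0=0, S1=0, S2=1)
  d_1[S0] = 0*13/20 + 0*1/4 + 1*3/10 = 3/10
  d_1[S1] = 0*3/10 + 0*1/5 + 1*1/2 = 1/2
  d_1[S2] = 0*1/20 + 0*11/20 + 1*1/5 = 1/5
d_1 = (S0=3/10, S1=1/2, S2=1/5)
  d_2[S0] = 3/10*13/20 + 1/2*1/4 + 1/5*3/10 = 19/50
  d_2[S1] = 3/10*3/10 + 1/2*1/5 + 1/5*1/2 = 29/100
  d_2[S2] = 3/10*1/20 + 1/2*11/20 + 1/5*1/5 = 33/100
d_2 = (S0=19/50, S1=29/100, S2=33/100)
  d_3[S0] = 19/50*13/20 + 29/100*1/4 + 33/100*3/10 = 837/2000
  d_3[S1] = 19/50*3/10 + 29/100*1/5 + 33/100*1/2 = 337/1000
  d_3[S2] = 19/50*1/20 + 29/100*11/20 + 33/100*1/5 = 489/2000
d_3 = (S0=837/2000, S1=337/1000, S2=489/2000)
  d_4[S0] = 837/2000*13/20 + 337/1000*1/4 + 489/2000*3/10 = 3437/8000
  d_4[S1] = 837/2000*3/10 + 337/1000*1/5 + 489/2000*1/2 = 197/625
  d_4[S2] = 837/2000*1/20 + 337/1000*11/20 + 489/2000*1/5 = 10207/40000
d_4 = (S0=3437/8000, S1=197/625, S2=10207/40000)

Answer: 3437/8000 197/625 10207/40000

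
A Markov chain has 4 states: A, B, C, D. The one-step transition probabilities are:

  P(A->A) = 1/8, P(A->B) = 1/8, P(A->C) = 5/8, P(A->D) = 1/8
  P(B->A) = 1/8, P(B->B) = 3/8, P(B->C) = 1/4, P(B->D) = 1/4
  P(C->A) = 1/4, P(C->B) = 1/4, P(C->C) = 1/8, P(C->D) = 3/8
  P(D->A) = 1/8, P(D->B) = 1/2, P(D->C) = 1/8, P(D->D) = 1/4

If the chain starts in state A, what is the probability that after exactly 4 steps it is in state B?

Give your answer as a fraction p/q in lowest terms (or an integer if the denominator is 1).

Answer: 43/128

Derivation:
Computing P^4 by repeated multiplication:
P^1 =
  A: [1/8, 1/8, 5/8, 1/8]
  B: [1/8, 3/8, 1/4, 1/4]
  C: [1/4, 1/4, 1/8, 3/8]
  D: [1/8, 1/2, 1/8, 1/4]
P^2 =
  A: [13/64, 9/32, 13/64, 5/16]
  B: [5/32, 11/32, 15/64, 17/64]
  C: [9/64, 11/32, 9/32, 15/64]
  D: [9/64, 23/64, 1/4, 1/4]
P^3 =
  A: [77/512, 173/512, 67/256, 1/4]
  B: [79/512, 87/256, 63/256, 133/512]
  C: [41/256, 171/512, 61/256, 137/512]
  D: [5/32, 87/256, 123/512, 135/512]
P^4 =
  A: [323/2048, 43/128, 993/4096, 1081/4096]
  B: [319/2048, 1385/4096, 501/2048, 1071/4096]
  C: [317/2048, 1387/4096, 1011/4096, 133/512]
  D: [635/4096, 347/1024, 503/2048, 1067/4096]

(P^4)[A -> B] = 43/128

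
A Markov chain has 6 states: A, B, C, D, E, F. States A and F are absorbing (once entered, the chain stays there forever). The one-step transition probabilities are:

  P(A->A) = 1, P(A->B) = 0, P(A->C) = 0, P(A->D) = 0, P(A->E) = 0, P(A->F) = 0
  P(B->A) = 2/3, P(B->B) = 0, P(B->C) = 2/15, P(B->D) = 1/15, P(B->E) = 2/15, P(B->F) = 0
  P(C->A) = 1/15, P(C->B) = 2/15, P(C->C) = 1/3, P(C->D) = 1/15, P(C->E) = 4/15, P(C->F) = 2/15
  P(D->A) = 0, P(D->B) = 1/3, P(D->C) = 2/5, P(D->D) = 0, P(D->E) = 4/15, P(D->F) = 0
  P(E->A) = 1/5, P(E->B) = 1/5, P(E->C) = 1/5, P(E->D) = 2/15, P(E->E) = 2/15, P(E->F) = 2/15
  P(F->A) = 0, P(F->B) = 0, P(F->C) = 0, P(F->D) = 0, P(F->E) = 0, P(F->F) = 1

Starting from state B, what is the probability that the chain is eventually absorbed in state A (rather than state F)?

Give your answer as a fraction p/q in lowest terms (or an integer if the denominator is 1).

Answer: 8769/9827

Derivation:
Let a_i = P(absorbed in A | start in state i).
Boundary conditions: a_A = 1, a_F = 0.
For each transient state i, a_i = sum_j P(i->j) * a_j:
  a_B = 2/3*a_A + 0*a_B + 2/15*a_C + 1/15*a_D + 2/15*a_E + 0*a_F
  a_C = 1/15*a_A + 2/15*a_B + 1/3*a_C + 1/15*a_D + 4/15*a_E + 2/15*a_F
  a_D = 0*a_A + 1/3*a_B + 2/5*a_C + 0*a_D + 4/15*a_E + 0*a_F
  a_E = 1/5*a_A + 1/5*a_B + 1/5*a_C + 2/15*a_D + 2/15*a_E + 2/15*a_F

Substituting a_A = 1 and a_F = 0, rearrange to (I - Q) a = r where r[i] = P(i -> A):
  [1, -2/15, -1/15, -2/15] . (a_B, a_C, a_D, a_E) = 2/3
  [-2/15, 2/3, -1/15, -4/15] . (a_B, a_C, a_D, a_E) = 1/15
  [-1/3, -2/5, 1, -4/15] . (a_B, a_C, a_D, a_E) = 0
  [-1/5, -1/5, -2/15, 13/15] . (a_B, a_C, a_D, a_E) = 1/5

Solving yields:
  a_B = 8769/9827
  a_C = 6191/9827
  a_D = 7221/9827
  a_E = 6831/9827

Starting state is B, so the absorption probability is a_B = 8769/9827.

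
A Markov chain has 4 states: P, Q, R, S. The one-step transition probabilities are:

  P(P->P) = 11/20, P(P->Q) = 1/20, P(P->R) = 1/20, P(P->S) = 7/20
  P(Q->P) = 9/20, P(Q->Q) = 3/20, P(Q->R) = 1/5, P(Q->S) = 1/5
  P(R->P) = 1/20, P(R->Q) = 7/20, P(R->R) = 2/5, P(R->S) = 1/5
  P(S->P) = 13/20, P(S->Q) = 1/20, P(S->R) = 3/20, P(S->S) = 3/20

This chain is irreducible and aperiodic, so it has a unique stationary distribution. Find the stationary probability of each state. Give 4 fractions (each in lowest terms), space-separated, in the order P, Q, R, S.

Answer: 55/111 91/888 125/888 29/111

Derivation:
The stationary distribution satisfies pi = pi * P, i.e.:
  pi_P = 11/20*pi_P + 9/20*pi_Q + 1/20*pi_R + 13/20*pi_S
  pi_Q = 1/20*pi_P + 3/20*pi_Q + 7/20*pi_R + 1/20*pi_S
  pi_R = 1/20*pi_P + 1/5*pi_Q + 2/5*pi_R + 3/20*pi_S
  pi_S = 7/20*pi_P + 1/5*pi_Q + 1/5*pi_R + 3/20*pi_S
with normalization: pi_P + pi_Q + pi_R + pi_S = 1.

Using the first 3 balance equations plus normalization, the linear system A*pi = b is:
  [-9/20, 9/20, 1/20, 13/20] . pi = 0
  [1/20, -17/20, 7/20, 1/20] . pi = 0
  [1/20, 1/5, -3/5, 3/20] . pi = 0
  [1, 1, 1, 1] . pi = 1

Solving yields:
  pi_P = 55/111
  pi_Q = 91/888
  pi_R = 125/888
  pi_S = 29/111

Verification (pi * P):
  55/111*11/20 + 91/888*9/20 + 125/888*1/20 + 29/111*13/20 = 55/111 = pi_P  (ok)
  55/111*1/20 + 91/888*3/20 + 125/888*7/20 + 29/111*1/20 = 91/888 = pi_Q  (ok)
  55/111*1/20 + 91/888*1/5 + 125/888*2/5 + 29/111*3/20 = 125/888 = pi_R  (ok)
  55/111*7/20 + 91/888*1/5 + 125/888*1/5 + 29/111*3/20 = 29/111 = pi_S  (ok)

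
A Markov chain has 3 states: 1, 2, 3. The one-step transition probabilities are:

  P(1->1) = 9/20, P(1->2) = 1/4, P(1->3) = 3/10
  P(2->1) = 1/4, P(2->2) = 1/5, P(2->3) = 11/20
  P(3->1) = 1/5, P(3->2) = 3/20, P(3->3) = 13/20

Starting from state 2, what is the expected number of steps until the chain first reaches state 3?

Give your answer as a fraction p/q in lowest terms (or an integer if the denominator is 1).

Answer: 320/151

Derivation:
Let h_i = expected steps to first reach 3 from state i.
Boundary: h_3 = 0.
First-step equations for the other states:
  h_1 = 1 + 9/20*h_1 + 1/4*h_2 + 3/10*h_3
  h_2 = 1 + 1/4*h_1 + 1/5*h_2 + 11/20*h_3

Substituting h_3 = 0 and rearranging gives the linear system (I - Q) h = 1:
  [11/20, -1/4] . (h_1, h_2) = 1
  [-1/4, 4/5] . (h_1, h_2) = 1

Solving yields:
  h_1 = 420/151
  h_2 = 320/151

Starting state is 2, so the expected hitting time is h_2 = 320/151.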